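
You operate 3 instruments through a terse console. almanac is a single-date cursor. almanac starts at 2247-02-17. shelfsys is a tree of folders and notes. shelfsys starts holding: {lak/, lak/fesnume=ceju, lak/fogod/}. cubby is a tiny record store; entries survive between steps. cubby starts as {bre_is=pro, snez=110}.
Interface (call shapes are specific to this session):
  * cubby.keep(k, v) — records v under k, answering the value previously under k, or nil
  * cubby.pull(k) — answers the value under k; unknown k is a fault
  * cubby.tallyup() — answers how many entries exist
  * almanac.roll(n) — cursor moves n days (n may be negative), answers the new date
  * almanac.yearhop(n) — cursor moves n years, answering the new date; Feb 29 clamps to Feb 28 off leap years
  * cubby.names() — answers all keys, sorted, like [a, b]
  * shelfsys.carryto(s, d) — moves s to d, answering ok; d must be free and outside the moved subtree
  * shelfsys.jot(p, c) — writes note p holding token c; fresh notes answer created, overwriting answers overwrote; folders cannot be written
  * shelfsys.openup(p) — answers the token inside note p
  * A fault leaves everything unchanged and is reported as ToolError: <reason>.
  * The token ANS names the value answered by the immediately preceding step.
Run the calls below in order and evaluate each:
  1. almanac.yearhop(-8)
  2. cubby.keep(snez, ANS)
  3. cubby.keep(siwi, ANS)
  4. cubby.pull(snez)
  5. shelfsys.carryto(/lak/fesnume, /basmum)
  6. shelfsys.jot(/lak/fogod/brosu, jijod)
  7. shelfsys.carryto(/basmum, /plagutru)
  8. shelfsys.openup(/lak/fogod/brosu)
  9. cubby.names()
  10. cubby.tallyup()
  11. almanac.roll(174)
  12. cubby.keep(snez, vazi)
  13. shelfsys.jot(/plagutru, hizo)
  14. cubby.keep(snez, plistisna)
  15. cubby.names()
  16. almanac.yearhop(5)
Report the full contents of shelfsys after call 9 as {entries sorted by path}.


Answer: {lak/, lak/fogod/, lak/fogod/brosu=jijod, plagutru=ceju}

Derivation:
% almanac.yearhop n=-8
[out] 2239-02-17
% cubby.keep k=snez v=ANS
[out] 110
% cubby.keep k=siwi v=ANS
[out] nil
% cubby.pull k=snez
[out] 2239-02-17
% shelfsys.carryto s=/lak/fesnume d=/basmum
[out] ok
% shelfsys.jot p=/lak/fogod/brosu c=jijod
[out] created
% shelfsys.carryto s=/basmum d=/plagutru
[out] ok
% shelfsys.openup p=/lak/fogod/brosu
[out] jijod
% cubby.names
[out] [bre_is, siwi, snez]
% cubby.tallyup
[out] 3
% almanac.roll n=174
[out] 2239-08-10
% cubby.keep k=snez v=vazi
[out] 2239-02-17
% shelfsys.jot p=/plagutru c=hizo
[out] overwrote
% cubby.keep k=snez v=plistisna
[out] vazi
% cubby.names
[out] [bre_is, siwi, snez]
% almanac.yearhop n=5
[out] 2244-08-10


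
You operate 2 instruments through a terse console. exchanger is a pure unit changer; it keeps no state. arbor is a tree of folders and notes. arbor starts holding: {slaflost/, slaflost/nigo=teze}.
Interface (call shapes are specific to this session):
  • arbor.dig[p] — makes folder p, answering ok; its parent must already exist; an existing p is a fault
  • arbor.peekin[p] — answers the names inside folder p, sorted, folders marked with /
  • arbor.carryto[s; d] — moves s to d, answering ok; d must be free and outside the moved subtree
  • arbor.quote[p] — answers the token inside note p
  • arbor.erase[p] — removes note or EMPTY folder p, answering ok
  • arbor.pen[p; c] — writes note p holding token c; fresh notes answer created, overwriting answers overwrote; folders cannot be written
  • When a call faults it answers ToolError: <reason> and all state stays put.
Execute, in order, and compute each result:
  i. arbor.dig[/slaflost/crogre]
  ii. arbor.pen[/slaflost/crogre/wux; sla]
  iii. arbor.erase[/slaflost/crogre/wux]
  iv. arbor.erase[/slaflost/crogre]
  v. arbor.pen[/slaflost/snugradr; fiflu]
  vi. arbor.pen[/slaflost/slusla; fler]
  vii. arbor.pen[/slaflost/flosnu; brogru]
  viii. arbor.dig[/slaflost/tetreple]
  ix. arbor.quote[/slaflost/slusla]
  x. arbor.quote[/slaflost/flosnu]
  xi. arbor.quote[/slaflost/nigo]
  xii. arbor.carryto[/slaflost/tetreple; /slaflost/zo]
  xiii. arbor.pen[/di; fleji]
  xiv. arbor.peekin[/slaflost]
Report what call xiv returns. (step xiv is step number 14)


Step: dig[p='/slaflost/crogre']
Result: ok
Step: pen[p='/slaflost/crogre/wux'; c='sla']
Result: created
Step: erase[p='/slaflost/crogre/wux']
Result: ok
Step: erase[p='/slaflost/crogre']
Result: ok
Step: pen[p='/slaflost/snugradr'; c='fiflu']
Result: created
Step: pen[p='/slaflost/slusla'; c='fler']
Result: created
Step: pen[p='/slaflost/flosnu'; c='brogru']
Result: created
Step: dig[p='/slaflost/tetreple']
Result: ok
Step: quote[p='/slaflost/slusla']
Result: fler
Step: quote[p='/slaflost/flosnu']
Result: brogru
Step: quote[p='/slaflost/nigo']
Result: teze
Step: carryto[s='/slaflost/tetreple'; d='/slaflost/zo']
Result: ok
Step: pen[p='/di'; c='fleji']
Result: created
Step: peekin[p='/slaflost']
Result: [flosnu, nigo, slusla, snugradr, zo/]

Answer: [flosnu, nigo, slusla, snugradr, zo/]


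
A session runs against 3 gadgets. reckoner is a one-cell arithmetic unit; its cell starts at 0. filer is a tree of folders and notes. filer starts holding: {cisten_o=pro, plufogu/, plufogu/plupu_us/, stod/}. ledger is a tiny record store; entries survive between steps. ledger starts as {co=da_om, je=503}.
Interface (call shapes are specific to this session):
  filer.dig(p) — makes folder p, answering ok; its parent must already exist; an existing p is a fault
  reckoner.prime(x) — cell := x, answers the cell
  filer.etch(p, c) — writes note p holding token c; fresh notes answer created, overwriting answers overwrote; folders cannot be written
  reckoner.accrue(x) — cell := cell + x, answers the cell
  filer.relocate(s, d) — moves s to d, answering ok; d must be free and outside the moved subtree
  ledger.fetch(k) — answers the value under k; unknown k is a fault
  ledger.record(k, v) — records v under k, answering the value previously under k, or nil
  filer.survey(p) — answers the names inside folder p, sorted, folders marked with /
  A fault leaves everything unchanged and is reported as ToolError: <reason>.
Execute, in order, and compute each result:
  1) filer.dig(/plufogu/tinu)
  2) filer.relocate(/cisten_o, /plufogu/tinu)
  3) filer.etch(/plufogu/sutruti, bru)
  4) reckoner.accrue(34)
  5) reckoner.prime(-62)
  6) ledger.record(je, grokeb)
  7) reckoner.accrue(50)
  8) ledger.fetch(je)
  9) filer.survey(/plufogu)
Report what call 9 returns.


Answer: [plupu_us/, sutruti, tinu/]

Derivation:
% 1. filer.dig(p=/plufogu/tinu) ~> ok
% 2. filer.relocate(s=/cisten_o, d=/plufogu/tinu) ~> ToolError: exists
% 3. filer.etch(p=/plufogu/sutruti, c=bru) ~> created
% 4. reckoner.accrue(x=34) ~> 34
% 5. reckoner.prime(x=-62) ~> -62
% 6. ledger.record(k=je, v=grokeb) ~> 503
% 7. reckoner.accrue(x=50) ~> -12
% 8. ledger.fetch(k=je) ~> grokeb
% 9. filer.survey(p=/plufogu) ~> [plupu_us/, sutruti, tinu/]


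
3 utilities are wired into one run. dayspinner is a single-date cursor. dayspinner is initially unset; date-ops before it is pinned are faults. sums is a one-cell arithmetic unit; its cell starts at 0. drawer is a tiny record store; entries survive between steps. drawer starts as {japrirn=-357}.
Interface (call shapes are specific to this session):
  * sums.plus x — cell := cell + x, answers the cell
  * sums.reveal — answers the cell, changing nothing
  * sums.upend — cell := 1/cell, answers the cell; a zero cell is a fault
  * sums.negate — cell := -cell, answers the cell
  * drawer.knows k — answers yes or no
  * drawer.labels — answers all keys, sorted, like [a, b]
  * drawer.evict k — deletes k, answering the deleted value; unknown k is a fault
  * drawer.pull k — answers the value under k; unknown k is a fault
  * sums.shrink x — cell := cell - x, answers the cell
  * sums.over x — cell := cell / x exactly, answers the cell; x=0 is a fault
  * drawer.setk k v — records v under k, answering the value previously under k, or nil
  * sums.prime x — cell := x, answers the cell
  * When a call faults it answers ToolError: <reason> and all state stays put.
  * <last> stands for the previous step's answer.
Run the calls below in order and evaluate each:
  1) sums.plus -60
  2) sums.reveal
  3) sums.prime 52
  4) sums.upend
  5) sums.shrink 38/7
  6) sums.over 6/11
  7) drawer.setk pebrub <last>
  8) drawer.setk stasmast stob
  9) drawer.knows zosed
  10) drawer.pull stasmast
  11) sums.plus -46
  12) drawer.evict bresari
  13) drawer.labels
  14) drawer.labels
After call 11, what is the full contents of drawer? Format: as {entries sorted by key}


[in] sums.plus x=-60
[out] -60
[in] sums.reveal
[out] -60
[in] sums.prime x=52
[out] 52
[in] sums.upend
[out] 1/52
[in] sums.shrink x=38/7
[out] -1969/364
[in] sums.over x=6/11
[out] -21659/2184
[in] drawer.setk k=pebrub v=<last>
[out] nil
[in] drawer.setk k=stasmast v=stob
[out] nil
[in] drawer.knows k=zosed
[out] no
[in] drawer.pull k=stasmast
[out] stob
[in] sums.plus x=-46
[out] -122123/2184
[in] drawer.evict k=bresari
[out] ToolError: no such key bresari
[in] drawer.labels
[out] [japrirn, pebrub, stasmast]
[in] drawer.labels
[out] [japrirn, pebrub, stasmast]

Answer: {japrirn=-357, pebrub=-21659/2184, stasmast=stob}


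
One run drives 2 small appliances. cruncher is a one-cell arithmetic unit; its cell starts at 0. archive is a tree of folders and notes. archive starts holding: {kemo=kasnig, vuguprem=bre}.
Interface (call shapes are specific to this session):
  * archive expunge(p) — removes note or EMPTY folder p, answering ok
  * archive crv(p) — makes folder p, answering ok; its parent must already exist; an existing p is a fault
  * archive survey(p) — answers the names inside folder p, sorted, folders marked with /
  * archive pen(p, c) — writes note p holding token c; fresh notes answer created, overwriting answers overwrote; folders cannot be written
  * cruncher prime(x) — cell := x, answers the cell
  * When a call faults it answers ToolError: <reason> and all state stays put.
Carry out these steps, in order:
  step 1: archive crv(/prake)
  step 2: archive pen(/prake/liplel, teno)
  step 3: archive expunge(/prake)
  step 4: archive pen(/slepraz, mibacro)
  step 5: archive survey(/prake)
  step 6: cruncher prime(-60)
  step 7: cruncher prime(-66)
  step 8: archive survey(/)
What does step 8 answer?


! 1. archive crv(/prake) -> ok
! 2. archive pen(/prake/liplel, teno) -> created
! 3. archive expunge(/prake) -> ToolError: not empty
! 4. archive pen(/slepraz, mibacro) -> created
! 5. archive survey(/prake) -> [liplel]
! 6. cruncher prime(-60) -> -60
! 7. cruncher prime(-66) -> -66
! 8. archive survey(/) -> [kemo, prake/, slepraz, vuguprem]

Answer: [kemo, prake/, slepraz, vuguprem]


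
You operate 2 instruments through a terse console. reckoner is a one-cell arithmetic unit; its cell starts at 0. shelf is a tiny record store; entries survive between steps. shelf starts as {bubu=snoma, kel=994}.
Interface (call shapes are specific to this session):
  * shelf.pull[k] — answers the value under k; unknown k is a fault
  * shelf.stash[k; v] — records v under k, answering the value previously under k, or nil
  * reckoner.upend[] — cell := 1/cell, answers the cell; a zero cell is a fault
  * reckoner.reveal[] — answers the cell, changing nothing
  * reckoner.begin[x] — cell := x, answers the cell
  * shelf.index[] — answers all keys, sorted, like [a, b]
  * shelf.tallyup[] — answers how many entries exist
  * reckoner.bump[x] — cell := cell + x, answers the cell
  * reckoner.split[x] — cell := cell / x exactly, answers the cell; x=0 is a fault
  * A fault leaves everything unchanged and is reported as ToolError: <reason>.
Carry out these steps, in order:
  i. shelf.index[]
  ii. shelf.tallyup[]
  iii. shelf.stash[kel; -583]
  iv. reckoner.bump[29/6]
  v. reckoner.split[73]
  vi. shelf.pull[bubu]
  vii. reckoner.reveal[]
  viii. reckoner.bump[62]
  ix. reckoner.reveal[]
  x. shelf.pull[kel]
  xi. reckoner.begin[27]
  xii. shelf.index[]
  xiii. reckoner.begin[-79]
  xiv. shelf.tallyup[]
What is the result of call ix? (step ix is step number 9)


CALL shelf.index[]
RET  [bubu, kel]
CALL shelf.tallyup[]
RET  2
CALL shelf.stash[k: kel; v: -583]
RET  994
CALL reckoner.bump[x: 29/6]
RET  29/6
CALL reckoner.split[x: 73]
RET  29/438
CALL shelf.pull[k: bubu]
RET  snoma
CALL reckoner.reveal[]
RET  29/438
CALL reckoner.bump[x: 62]
RET  27185/438
CALL reckoner.reveal[]
RET  27185/438
CALL shelf.pull[k: kel]
RET  -583
CALL reckoner.begin[x: 27]
RET  27
CALL shelf.index[]
RET  [bubu, kel]
CALL reckoner.begin[x: -79]
RET  -79
CALL shelf.tallyup[]
RET  2

Answer: 27185/438


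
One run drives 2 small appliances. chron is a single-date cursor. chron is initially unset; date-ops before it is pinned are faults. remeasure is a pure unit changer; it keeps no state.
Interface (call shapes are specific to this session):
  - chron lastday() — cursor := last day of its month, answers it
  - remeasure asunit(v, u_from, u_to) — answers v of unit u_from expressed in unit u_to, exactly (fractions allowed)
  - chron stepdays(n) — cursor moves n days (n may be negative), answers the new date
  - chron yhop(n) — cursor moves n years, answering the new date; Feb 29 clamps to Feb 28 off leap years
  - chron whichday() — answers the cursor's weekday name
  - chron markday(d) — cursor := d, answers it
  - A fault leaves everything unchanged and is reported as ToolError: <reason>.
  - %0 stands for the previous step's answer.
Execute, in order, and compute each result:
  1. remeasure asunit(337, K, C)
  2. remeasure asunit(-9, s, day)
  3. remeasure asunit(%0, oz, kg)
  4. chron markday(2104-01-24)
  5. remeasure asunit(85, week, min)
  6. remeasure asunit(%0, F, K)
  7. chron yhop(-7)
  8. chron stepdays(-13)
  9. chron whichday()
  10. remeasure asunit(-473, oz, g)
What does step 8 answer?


I invoke remeasure asunit on v: 337, u_from: K, u_to: C, giving 1277/20.
Invoking remeasure asunit on v: -9, u_from: s, u_to: day, → -1/9600.
I invoke remeasure asunit on v: %0, u_from: oz, u_to: kg, and see -45359237/15360000000000.
Invoking chron markday on d: 2104-01-24: 2104-01-24.
Using remeasure asunit on v: 85, u_from: week, u_to: min, and get 856800.
I invoke remeasure asunit on v: %0, u_from: F, u_to: K, — result: 85725967/180.
Invoking chron yhop on n: -7, and observe 2097-01-24.
Invoking chron stepdays on n: -13, yielding 2097-01-11.
I use chron whichday, → Friday.
Then remeasure asunit on v: -473, u_from: oz, u_to: g, — result: -21454919101/1600000.

Answer: 2097-01-11


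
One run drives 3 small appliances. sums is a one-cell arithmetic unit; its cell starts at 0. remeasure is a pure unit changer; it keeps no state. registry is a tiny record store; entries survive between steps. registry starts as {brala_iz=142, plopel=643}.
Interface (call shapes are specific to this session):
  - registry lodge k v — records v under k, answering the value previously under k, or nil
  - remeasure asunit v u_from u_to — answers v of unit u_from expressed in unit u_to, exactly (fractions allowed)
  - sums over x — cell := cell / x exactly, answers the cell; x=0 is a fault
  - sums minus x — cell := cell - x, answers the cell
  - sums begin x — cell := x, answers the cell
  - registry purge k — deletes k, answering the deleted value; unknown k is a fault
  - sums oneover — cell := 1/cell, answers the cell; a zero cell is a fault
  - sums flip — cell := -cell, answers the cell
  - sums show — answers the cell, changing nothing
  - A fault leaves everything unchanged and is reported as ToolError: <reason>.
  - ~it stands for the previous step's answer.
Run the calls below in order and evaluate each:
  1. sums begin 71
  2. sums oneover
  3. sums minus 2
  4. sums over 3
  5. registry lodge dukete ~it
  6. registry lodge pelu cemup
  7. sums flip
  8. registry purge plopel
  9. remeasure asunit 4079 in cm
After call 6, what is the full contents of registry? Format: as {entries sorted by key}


==> sums begin(x='71')
<== 71
==> sums oneover()
<== 1/71
==> sums minus(x='2')
<== -141/71
==> sums over(x='3')
<== -47/71
==> registry lodge(k='dukete', v='~it')
<== nil
==> registry lodge(k='pelu', v='cemup')
<== nil
==> sums flip()
<== 47/71
==> registry purge(k='plopel')
<== 643
==> remeasure asunit(v='4079', u_from='in', u_to='cm')
<== 518033/50

Answer: {brala_iz=142, dukete=-47/71, pelu=cemup, plopel=643}


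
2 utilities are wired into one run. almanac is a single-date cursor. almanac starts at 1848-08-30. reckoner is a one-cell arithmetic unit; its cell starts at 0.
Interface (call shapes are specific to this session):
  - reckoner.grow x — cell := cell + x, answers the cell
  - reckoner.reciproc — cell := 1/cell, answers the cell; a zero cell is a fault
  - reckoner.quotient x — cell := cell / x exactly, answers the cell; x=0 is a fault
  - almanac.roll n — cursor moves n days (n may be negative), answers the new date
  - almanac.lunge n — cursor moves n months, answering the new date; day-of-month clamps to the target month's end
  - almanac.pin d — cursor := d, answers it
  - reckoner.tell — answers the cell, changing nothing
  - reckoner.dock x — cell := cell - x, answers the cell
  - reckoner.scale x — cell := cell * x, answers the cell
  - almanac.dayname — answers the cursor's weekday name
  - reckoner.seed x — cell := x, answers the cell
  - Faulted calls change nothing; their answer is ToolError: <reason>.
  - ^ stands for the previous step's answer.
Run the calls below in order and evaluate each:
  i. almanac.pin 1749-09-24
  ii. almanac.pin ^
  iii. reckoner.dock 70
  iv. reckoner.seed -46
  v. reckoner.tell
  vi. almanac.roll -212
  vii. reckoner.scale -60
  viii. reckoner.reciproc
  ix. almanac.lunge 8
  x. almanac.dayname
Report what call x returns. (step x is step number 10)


→ almanac.pin(d: 1749-09-24)
← 1749-09-24
→ almanac.pin(d: ^)
← 1749-09-24
→ reckoner.dock(x: 70)
← -70
→ reckoner.seed(x: -46)
← -46
→ reckoner.tell()
← -46
→ almanac.roll(n: -212)
← 1749-02-24
→ reckoner.scale(x: -60)
← 2760
→ reckoner.reciproc()
← 1/2760
→ almanac.lunge(n: 8)
← 1749-10-24
→ almanac.dayname()
← Friday

Answer: Friday


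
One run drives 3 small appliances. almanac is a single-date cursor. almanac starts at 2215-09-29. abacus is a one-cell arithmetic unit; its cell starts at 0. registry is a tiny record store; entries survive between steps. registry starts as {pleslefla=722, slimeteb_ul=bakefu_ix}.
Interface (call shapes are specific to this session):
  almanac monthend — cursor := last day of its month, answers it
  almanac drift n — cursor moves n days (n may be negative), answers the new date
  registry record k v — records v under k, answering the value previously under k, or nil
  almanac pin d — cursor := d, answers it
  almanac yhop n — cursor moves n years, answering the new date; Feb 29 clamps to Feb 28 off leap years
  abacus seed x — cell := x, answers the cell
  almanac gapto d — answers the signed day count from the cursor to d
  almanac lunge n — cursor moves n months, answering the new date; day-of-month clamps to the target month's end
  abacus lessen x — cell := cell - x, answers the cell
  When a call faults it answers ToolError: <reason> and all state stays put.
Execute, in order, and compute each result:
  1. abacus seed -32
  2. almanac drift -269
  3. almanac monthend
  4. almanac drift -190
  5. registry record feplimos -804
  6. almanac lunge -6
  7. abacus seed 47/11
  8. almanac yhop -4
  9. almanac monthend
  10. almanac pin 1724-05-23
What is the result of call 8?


Calling abacus seed using x='-32', and observe -32.
Then almanac drift using n='-269', and get 2215-01-03.
I invoke almanac monthend(), → 2215-01-31.
I call almanac drift using n='-190', and see 2214-07-25.
Next I call registry record using k='feplimos', v='-804', yielding nil.
I use almanac lunge using n='-6', which returns 2214-01-25.
Using abacus seed using x='47/11': 47/11.
I try almanac yhop using n='-4', — result: 2210-01-25.
Calling almanac monthend(), yielding 2210-01-31.
Then almanac pin using d='1724-05-23', which returns 1724-05-23.

Answer: 2210-01-25


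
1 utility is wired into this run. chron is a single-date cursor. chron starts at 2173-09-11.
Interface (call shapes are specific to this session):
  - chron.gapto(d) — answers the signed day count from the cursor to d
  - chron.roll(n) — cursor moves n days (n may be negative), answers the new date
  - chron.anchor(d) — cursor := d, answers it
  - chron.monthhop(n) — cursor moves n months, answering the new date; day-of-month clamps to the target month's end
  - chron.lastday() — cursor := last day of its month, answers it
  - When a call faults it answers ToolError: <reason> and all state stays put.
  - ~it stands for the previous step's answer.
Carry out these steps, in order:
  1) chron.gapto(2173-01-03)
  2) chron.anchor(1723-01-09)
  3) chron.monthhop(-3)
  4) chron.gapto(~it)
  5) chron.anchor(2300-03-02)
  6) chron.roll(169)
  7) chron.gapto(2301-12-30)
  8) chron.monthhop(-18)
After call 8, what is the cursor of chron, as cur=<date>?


Answer: cur=2299-02-18

Derivation:
CALL gapto[2173-01-03]
RET  -251
CALL anchor[1723-01-09]
RET  1723-01-09
CALL monthhop[-3]
RET  1722-10-09
CALL gapto[~it]
RET  0
CALL anchor[2300-03-02]
RET  2300-03-02
CALL roll[169]
RET  2300-08-18
CALL gapto[2301-12-30]
RET  499
CALL monthhop[-18]
RET  2299-02-18


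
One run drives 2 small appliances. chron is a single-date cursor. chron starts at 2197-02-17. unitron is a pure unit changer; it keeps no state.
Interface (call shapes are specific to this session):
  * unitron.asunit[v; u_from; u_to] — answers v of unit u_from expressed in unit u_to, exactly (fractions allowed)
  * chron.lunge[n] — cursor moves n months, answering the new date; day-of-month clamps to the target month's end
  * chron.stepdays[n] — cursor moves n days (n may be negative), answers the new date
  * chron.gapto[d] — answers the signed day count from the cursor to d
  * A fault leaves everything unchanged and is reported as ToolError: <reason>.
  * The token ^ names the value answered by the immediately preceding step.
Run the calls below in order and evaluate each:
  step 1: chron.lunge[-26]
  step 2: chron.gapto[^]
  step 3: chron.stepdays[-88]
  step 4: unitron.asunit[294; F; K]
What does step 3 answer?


Answer: 2194-09-20

Derivation:
[in] lunge n: -26
= 2194-12-17
[in] gapto d: ^
= 0
[in] stepdays n: -88
= 2194-09-20
[in] asunit v: 294 u_from: F u_to: K
= 75367/180


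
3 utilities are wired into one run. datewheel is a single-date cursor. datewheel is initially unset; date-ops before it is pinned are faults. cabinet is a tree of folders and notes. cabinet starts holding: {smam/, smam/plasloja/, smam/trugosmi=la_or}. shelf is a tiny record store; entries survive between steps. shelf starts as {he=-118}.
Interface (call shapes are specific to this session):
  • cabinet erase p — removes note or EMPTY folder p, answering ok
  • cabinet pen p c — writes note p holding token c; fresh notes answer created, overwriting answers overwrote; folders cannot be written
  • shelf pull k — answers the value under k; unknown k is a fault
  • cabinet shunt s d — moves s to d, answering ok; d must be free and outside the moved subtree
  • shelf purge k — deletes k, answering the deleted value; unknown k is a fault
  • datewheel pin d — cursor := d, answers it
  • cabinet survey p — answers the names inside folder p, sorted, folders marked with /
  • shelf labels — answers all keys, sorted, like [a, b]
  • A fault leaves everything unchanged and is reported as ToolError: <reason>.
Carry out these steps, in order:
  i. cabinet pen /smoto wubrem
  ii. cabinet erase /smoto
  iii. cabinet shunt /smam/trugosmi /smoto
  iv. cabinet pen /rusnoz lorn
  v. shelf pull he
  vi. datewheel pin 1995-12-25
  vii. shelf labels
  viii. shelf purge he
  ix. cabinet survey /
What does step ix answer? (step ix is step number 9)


Answer: [rusnoz, smam/, smoto]

Derivation:
CALL cabinet pen[p→/smoto; c→wubrem]
RET  created
CALL cabinet erase[p→/smoto]
RET  ok
CALL cabinet shunt[s→/smam/trugosmi; d→/smoto]
RET  ok
CALL cabinet pen[p→/rusnoz; c→lorn]
RET  created
CALL shelf pull[k→he]
RET  -118
CALL datewheel pin[d→1995-12-25]
RET  1995-12-25
CALL shelf labels[]
RET  [he]
CALL shelf purge[k→he]
RET  -118
CALL cabinet survey[p→/]
RET  [rusnoz, smam/, smoto]


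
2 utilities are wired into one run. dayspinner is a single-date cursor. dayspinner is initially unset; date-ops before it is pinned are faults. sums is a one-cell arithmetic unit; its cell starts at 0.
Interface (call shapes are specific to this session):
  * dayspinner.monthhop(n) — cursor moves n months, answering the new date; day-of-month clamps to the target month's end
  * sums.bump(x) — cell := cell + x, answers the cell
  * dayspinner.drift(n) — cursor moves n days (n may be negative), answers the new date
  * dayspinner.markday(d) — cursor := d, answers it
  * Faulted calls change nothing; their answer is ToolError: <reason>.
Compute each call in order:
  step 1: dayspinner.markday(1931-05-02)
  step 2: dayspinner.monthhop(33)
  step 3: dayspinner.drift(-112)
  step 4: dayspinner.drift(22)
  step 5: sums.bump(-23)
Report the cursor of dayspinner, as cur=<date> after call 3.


Answer: cur=1933-10-13

Derivation:
-> markday(d=1931-05-02)
<- 1931-05-02
-> monthhop(n=33)
<- 1934-02-02
-> drift(n=-112)
<- 1933-10-13
-> drift(n=22)
<- 1933-11-04
-> bump(x=-23)
<- -23


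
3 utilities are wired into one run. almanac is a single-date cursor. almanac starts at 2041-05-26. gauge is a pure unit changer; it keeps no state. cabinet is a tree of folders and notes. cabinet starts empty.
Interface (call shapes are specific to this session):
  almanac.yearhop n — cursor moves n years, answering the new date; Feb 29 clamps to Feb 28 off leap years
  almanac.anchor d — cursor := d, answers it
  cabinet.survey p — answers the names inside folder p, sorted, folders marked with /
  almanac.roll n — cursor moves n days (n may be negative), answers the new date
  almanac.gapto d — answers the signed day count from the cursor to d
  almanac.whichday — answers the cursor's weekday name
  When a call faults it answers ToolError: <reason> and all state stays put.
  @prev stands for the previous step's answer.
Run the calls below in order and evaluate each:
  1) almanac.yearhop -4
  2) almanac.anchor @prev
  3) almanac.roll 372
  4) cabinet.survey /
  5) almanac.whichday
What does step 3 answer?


Answer: 2038-06-02

Derivation:
# almanac.yearhop(n='-4') -> 2037-05-26
# almanac.anchor(d='@prev') -> 2037-05-26
# almanac.roll(n='372') -> 2038-06-02
# cabinet.survey(p='/') -> []
# almanac.whichday() -> Wednesday


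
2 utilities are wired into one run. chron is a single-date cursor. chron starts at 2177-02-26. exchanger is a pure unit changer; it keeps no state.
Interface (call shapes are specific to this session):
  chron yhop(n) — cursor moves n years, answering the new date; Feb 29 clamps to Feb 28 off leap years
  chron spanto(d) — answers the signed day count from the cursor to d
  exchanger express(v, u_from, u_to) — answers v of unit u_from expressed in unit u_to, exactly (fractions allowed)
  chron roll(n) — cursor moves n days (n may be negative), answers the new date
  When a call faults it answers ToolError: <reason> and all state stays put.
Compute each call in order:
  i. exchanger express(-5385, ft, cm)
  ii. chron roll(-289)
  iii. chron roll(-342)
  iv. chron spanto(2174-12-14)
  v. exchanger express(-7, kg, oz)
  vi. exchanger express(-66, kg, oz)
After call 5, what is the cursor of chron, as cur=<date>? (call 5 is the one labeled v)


Answer: cur=2175-06-06

Derivation:
Invoking exchanger express passing v→-5385, u_from→ft, u_to→cm, and observe -820674/5.
Now I run chron roll passing n→-289, and observe 2176-05-13.
Calling chron roll passing n→-342, yielding 2175-06-06.
Now I run chron spanto passing d→2174-12-14, which returns -174.
Calling exchanger express passing v→-7, u_from→kg, u_to→oz, — result: -1600000000/6479891.
Using exchanger express passing v→-66, u_from→kg, u_to→oz, → -9600000000/4123567.


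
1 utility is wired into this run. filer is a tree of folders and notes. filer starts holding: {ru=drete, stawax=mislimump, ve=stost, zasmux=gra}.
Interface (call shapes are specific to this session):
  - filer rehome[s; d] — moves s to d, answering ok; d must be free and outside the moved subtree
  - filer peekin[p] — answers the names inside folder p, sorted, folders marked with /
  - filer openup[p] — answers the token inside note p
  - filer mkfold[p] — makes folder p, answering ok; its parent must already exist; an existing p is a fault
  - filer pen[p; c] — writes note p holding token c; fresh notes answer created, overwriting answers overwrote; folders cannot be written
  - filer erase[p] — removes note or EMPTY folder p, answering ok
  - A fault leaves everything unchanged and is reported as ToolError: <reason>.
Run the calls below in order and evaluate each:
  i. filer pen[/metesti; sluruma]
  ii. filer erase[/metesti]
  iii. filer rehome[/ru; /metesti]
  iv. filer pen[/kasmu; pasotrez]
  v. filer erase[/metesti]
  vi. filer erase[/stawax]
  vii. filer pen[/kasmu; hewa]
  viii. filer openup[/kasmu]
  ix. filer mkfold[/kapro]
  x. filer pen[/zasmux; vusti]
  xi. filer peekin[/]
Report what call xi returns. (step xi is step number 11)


Answer: [kapro/, kasmu, ve, zasmux]

Derivation:
-> filer pen(/metesti, sluruma)
<- created
-> filer erase(/metesti)
<- ok
-> filer rehome(/ru, /metesti)
<- ok
-> filer pen(/kasmu, pasotrez)
<- created
-> filer erase(/metesti)
<- ok
-> filer erase(/stawax)
<- ok
-> filer pen(/kasmu, hewa)
<- overwrote
-> filer openup(/kasmu)
<- hewa
-> filer mkfold(/kapro)
<- ok
-> filer pen(/zasmux, vusti)
<- overwrote
-> filer peekin(/)
<- [kapro/, kasmu, ve, zasmux]


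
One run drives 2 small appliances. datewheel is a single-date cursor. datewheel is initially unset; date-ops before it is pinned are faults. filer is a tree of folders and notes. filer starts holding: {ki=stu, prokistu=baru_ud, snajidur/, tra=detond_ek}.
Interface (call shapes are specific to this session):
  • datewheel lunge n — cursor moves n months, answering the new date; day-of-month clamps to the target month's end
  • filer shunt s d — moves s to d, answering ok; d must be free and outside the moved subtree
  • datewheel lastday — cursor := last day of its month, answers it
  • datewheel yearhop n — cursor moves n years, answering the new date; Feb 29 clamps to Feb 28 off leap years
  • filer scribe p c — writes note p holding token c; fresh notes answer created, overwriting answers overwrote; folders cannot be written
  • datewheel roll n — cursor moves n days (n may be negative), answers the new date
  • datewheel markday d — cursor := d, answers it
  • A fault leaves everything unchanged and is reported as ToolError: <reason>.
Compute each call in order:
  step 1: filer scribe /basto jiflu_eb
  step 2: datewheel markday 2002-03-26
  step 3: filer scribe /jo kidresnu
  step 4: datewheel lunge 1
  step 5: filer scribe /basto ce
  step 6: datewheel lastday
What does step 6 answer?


Answer: 2002-04-30

Derivation:
Calling filer scribe with p→/basto, c→jiflu_eb, — result: created.
Using datewheel markday with d→2002-03-26, which returns 2002-03-26.
I try filer scribe with p→/jo, c→kidresnu, and see created.
I call datewheel lunge with n→1, and observe 2002-04-26.
I use filer scribe with p→/basto, c→ce, — result: overwrote.
I call datewheel lastday: 2002-04-30.


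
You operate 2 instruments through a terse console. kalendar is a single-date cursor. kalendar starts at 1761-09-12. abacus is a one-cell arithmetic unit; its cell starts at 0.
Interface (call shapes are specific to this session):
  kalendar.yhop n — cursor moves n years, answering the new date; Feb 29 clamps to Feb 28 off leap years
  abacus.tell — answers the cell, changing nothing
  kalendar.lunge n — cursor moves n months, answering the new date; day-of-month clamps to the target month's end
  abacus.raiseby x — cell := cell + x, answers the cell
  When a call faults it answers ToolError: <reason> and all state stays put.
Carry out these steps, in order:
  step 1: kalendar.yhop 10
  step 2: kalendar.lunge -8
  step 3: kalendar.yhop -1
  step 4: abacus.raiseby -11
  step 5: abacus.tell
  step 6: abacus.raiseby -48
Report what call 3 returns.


Answer: 1770-01-12

Derivation:
% kalendar.yhop n='10'
= 1771-09-12
% kalendar.lunge n='-8'
= 1771-01-12
% kalendar.yhop n='-1'
= 1770-01-12
% abacus.raiseby x='-11'
= -11
% abacus.tell
= -11
% abacus.raiseby x='-48'
= -59


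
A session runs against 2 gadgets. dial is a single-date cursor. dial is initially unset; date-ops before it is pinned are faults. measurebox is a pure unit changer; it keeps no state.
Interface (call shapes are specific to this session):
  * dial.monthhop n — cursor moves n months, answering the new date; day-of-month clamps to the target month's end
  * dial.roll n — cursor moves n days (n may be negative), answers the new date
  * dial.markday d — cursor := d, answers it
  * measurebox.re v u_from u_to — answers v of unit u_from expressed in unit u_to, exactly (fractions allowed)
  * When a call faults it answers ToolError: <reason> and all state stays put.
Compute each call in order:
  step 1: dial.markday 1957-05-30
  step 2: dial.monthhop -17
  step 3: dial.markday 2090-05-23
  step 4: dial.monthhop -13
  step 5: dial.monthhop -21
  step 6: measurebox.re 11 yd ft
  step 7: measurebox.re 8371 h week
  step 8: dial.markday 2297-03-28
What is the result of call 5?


Answer: 2087-07-23

Derivation:
[in] dial.markday d→1957-05-30
[out] 1957-05-30
[in] dial.monthhop n→-17
[out] 1955-12-30
[in] dial.markday d→2090-05-23
[out] 2090-05-23
[in] dial.monthhop n→-13
[out] 2089-04-23
[in] dial.monthhop n→-21
[out] 2087-07-23
[in] measurebox.re v→11 u_from→yd u_to→ft
[out] 33
[in] measurebox.re v→8371 u_from→h u_to→week
[out] 8371/168
[in] dial.markday d→2297-03-28
[out] 2297-03-28


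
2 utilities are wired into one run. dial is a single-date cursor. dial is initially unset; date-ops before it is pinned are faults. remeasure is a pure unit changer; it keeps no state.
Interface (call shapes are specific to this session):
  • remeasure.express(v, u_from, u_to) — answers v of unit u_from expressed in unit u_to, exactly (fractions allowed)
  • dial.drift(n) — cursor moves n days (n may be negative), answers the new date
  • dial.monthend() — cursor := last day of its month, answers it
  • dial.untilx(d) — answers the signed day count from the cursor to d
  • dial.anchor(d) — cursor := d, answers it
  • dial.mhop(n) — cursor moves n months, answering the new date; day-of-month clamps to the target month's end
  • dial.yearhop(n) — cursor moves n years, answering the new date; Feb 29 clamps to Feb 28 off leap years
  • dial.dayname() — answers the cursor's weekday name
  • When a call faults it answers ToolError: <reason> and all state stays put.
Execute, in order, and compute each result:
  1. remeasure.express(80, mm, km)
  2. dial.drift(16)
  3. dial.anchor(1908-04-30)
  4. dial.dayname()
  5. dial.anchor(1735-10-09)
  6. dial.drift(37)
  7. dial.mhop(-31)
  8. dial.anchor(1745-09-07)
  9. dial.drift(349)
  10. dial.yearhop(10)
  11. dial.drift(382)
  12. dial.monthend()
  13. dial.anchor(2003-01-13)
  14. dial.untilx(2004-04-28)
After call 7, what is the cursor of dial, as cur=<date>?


==> remeasure.express(80, mm, km)
<== 1/12500
==> dial.drift(16)
<== ToolError: no date set
==> dial.anchor(1908-04-30)
<== 1908-04-30
==> dial.dayname()
<== Thursday
==> dial.anchor(1735-10-09)
<== 1735-10-09
==> dial.drift(37)
<== 1735-11-15
==> dial.mhop(-31)
<== 1733-04-15
==> dial.anchor(1745-09-07)
<== 1745-09-07
==> dial.drift(349)
<== 1746-08-22
==> dial.yearhop(10)
<== 1756-08-22
==> dial.drift(382)
<== 1757-09-08
==> dial.monthend()
<== 1757-09-30
==> dial.anchor(2003-01-13)
<== 2003-01-13
==> dial.untilx(2004-04-28)
<== 471

Answer: cur=1733-04-15


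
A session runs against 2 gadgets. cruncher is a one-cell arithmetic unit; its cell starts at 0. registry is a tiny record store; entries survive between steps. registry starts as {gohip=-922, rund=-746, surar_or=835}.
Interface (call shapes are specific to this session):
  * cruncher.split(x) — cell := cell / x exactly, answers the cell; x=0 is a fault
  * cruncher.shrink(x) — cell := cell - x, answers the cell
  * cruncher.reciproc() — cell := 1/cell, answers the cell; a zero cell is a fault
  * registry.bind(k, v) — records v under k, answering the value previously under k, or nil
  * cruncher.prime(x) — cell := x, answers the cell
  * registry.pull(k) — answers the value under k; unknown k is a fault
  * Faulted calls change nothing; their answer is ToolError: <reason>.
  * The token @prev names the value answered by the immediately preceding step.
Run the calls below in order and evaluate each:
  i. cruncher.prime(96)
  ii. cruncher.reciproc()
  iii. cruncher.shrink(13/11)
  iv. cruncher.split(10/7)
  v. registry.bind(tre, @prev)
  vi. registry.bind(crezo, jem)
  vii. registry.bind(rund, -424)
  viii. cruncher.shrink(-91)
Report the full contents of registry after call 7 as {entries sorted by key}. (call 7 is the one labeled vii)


~$ cruncher.prime x='96'
  96
~$ cruncher.reciproc
  1/96
~$ cruncher.shrink x='13/11'
  -1237/1056
~$ cruncher.split x='10/7'
  -8659/10560
~$ registry.bind k='tre' v='@prev'
  nil
~$ registry.bind k='crezo' v='jem'
  nil
~$ registry.bind k='rund' v='-424'
  -746
~$ cruncher.shrink x='-91'
  952301/10560

Answer: {crezo=jem, gohip=-922, rund=-424, surar_or=835, tre=-8659/10560}


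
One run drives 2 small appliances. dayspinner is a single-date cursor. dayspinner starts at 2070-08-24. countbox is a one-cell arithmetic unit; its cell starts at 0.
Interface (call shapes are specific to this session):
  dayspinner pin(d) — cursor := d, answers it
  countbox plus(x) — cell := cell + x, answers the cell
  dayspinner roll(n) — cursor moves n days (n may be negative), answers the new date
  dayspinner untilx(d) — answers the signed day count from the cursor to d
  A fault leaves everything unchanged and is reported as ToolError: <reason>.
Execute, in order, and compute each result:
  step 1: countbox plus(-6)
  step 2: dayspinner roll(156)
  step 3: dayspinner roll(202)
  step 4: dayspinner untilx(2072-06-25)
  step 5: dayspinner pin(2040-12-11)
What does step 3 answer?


Answer: 2071-08-17

Derivation:
Do: countbox plus[-6]
See: -6
Do: dayspinner roll[156]
See: 2071-01-27
Do: dayspinner roll[202]
See: 2071-08-17
Do: dayspinner untilx[2072-06-25]
See: 313
Do: dayspinner pin[2040-12-11]
See: 2040-12-11


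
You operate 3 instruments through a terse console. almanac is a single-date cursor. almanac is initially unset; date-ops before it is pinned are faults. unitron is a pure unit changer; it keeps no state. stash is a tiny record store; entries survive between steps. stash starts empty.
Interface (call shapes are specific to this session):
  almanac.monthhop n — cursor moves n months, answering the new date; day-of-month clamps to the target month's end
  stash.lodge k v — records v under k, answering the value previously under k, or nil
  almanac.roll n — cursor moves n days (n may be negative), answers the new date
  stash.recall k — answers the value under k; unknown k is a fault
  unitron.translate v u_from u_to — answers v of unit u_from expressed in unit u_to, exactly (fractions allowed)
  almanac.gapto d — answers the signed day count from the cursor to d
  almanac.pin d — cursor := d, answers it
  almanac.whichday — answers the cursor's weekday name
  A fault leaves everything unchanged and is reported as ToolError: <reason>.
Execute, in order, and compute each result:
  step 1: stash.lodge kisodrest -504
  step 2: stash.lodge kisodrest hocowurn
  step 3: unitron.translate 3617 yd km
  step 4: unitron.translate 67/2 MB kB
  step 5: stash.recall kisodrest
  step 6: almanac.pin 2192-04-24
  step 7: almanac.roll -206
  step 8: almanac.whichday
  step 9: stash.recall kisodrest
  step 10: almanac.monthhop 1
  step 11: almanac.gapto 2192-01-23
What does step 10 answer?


Answer: 2191-11-01

Derivation:
·→ lodge(k='kisodrest', v='-504')
·← nil
·→ lodge(k='kisodrest', v='hocowurn')
·← -504
·→ translate(v='3617', u_from='yd', u_to='km')
·← 4134231/1250000
·→ translate(v='67/2', u_from='MB', u_to='kB')
·← 33500
·→ recall(k='kisodrest')
·← hocowurn
·→ pin(d='2192-04-24')
·← 2192-04-24
·→ roll(n='-206')
·← 2191-10-01
·→ whichday()
·← Saturday
·→ recall(k='kisodrest')
·← hocowurn
·→ monthhop(n='1')
·← 2191-11-01
·→ gapto(d='2192-01-23')
·← 83
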